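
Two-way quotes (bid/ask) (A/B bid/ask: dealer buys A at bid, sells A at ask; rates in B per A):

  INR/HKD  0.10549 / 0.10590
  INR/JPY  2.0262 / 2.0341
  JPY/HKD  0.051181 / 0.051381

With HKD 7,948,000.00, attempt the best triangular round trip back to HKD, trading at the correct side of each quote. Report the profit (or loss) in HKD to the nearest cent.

Best loop HKD → JPY → INR → HKD:
HKD 7,948,000.00 ÷ 0.051381 (buy JPY at ask) = JPY 154,687,530
JPY 154,687,530 ÷ 2.0341 (buy INR at ask) = INR 76,047,161.11
INR 76,047,161.11 × 0.10549 (sell INR at bid) = HKD 8,022,215.03

Net profit: HKD 74,215.03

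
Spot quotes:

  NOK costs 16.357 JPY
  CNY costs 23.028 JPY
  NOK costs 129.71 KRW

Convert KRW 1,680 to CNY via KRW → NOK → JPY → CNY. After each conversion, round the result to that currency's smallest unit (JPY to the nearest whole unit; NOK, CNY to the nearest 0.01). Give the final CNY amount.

KRW 1,680 ÷ 129.71 = NOK 12.95
NOK 12.95 × 16.357 = JPY 212
JPY 212 ÷ 23.028 = CNY 9.21

CNY 9.21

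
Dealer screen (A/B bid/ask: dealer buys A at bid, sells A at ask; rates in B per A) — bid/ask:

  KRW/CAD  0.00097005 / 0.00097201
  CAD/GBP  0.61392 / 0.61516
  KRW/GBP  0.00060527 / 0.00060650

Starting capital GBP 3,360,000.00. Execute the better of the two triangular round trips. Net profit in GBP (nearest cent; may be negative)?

Net profit: GBP 41,179.91

Best loop GBP → CAD → KRW → GBP:
GBP 3,360,000.00 ÷ 0.61516 (buy CAD at ask) = CAD 5,461,993.63
CAD 5,461,993.63 ÷ 0.00097201 (buy KRW at ask) = KRW 5,619,277,196
KRW 5,619,277,196 × 0.00060527 (sell KRW at bid) = GBP 3,401,179.91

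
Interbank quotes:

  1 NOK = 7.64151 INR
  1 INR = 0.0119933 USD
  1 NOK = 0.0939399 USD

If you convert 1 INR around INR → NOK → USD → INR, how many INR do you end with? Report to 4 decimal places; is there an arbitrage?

Around INR → NOK → USD → INR: 1 ÷ 7.64151 × 0.0939399 ÷ 0.0119933 = 1.025020
Product > 1; profitable direction is INR → NOK → USD → INR.

1.0250 (arbitrage exists)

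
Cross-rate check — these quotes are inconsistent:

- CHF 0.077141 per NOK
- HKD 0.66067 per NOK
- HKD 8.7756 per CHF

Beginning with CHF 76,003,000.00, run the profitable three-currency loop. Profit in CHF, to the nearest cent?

Profitable loop is CHF → HKD → NOK → CHF:
CHF 76,003,000.00 × 8.7756 = HKD 666,971,926.80
HKD 666,971,926.80 ÷ 0.66067 = NOK 1,009,538,690.72
NOK 1,009,538,690.72 × 0.077141 = CHF 77,876,824.14
Profit = CHF 77,876,824.14 − CHF 76,003,000.00

Profit: CHF 1,873,824.14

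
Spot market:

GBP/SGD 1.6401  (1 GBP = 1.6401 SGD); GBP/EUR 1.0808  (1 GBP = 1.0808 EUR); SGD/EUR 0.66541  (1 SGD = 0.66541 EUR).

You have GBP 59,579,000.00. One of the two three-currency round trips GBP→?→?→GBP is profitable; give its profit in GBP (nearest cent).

Profit: GBP 580,958.15

Profitable loop is GBP → SGD → EUR → GBP:
GBP 59,579,000.00 × 1.6401 = SGD 97,715,517.90
SGD 97,715,517.90 × 0.66541 = EUR 65,020,882.77
EUR 65,020,882.77 ÷ 1.0808 = GBP 60,159,958.15
Profit = GBP 60,159,958.15 − GBP 59,579,000.00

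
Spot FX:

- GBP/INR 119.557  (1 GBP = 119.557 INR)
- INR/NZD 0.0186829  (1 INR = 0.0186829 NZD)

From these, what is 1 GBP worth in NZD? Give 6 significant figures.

GBP/NZD = 2.23367

1 GBP × 119.557 = 119.557 INR
119.557 INR × 0.0186829 = 2.23367 NZD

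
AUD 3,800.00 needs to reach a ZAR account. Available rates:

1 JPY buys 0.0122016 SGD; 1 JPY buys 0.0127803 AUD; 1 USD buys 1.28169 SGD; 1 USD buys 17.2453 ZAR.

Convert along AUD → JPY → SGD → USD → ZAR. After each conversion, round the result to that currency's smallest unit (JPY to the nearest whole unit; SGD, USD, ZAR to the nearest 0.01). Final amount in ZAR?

AUD 3,800.00 ÷ 0.0127803 = JPY 297,333
JPY 297,333 × 0.0122016 = SGD 3,627.94
SGD 3,627.94 ÷ 1.28169 = USD 2,830.59
USD 2,830.59 × 17.2453 = ZAR 48,814.37

ZAR 48,814.37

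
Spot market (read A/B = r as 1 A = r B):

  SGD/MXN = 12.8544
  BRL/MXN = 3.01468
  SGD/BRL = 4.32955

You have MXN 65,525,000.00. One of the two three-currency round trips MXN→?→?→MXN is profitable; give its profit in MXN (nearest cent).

Profit: MXN 1,008,320.55

Profitable loop is MXN → SGD → BRL → MXN:
MXN 65,525,000.00 ÷ 12.8544 = SGD 5,097,476.35
SGD 5,097,476.35 × 4.32955 = BRL 22,069,778.73
BRL 22,069,778.73 × 3.01468 = MXN 66,533,320.55
Profit = MXN 66,533,320.55 − MXN 65,525,000.00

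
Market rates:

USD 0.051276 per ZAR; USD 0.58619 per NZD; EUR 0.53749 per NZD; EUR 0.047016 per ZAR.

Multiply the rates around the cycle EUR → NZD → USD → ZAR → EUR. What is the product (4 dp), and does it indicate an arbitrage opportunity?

1.0000 (no arbitrage)

Around EUR → NZD → USD → ZAR → EUR: 1 ÷ 0.53749 × 0.58619 ÷ 0.051276 × 0.047016 = 0.999999
Product ≈ 1 (deviation 0.000%, within rounding noise).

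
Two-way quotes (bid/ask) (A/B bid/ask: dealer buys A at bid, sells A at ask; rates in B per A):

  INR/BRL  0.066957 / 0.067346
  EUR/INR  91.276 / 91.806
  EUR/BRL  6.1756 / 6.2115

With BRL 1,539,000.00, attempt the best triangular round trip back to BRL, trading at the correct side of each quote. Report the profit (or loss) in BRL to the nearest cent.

Net result: BRL -1,783.96 (no profitable arbitrage after spreads)

Best loop BRL → INR → EUR → BRL:
BRL 1,539,000.00 ÷ 0.067346 (buy INR at ask) = INR 22,852,136.73
INR 22,852,136.73 ÷ 91.806 (buy EUR at ask) = EUR 248,917.68
EUR 248,917.68 × 6.1756 (sell EUR at bid) = BRL 1,537,216.04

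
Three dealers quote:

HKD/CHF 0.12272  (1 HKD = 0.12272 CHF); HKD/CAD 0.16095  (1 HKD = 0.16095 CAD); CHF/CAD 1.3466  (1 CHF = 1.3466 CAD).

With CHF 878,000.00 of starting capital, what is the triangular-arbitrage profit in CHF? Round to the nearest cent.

Profit: CHF 23,482.90

Profitable loop is CHF → CAD → HKD → CHF:
CHF 878,000.00 × 1.3466 = CAD 1,182,314.80
CAD 1,182,314.80 ÷ 0.16095 = HKD 7,345,851.51
HKD 7,345,851.51 × 0.12272 = CHF 901,482.90
Profit = CHF 901,482.90 − CHF 878,000.00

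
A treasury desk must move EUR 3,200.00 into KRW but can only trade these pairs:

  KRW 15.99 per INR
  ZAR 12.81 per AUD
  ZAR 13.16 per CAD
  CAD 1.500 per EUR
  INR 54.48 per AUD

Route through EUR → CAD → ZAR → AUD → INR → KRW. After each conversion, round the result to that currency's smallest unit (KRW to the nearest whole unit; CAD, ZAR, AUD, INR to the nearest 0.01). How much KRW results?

KRW 4,295,698

EUR 3,200.00 × 1.500 = CAD 4,800.00
CAD 4,800.00 × 13.16 = ZAR 63,168.00
ZAR 63,168.00 ÷ 12.81 = AUD 4,931.15
AUD 4,931.15 × 54.48 = INR 268,649.05
INR 268,649.05 × 15.99 = KRW 4,295,698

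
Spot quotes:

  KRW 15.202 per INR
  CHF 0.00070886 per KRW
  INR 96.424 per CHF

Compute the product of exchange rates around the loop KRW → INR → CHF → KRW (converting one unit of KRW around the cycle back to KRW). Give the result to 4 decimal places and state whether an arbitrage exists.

Around KRW → INR → CHF → KRW: 1 ÷ 15.202 ÷ 96.424 ÷ 0.00070886 = 0.962396
Product < 1; profitable direction is KRW → CHF → INR → KRW.

0.9624 (arbitrage exists)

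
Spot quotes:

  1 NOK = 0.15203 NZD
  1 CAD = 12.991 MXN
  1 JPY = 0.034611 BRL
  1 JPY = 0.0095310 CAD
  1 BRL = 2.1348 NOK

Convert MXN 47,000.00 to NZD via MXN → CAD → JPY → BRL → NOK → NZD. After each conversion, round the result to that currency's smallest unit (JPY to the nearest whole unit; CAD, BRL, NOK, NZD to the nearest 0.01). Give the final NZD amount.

MXN 47,000.00 ÷ 12.991 = CAD 3,617.89
CAD 3,617.89 ÷ 0.0095310 = JPY 379,592
JPY 379,592 × 0.034611 = BRL 13,138.06
BRL 13,138.06 × 2.1348 = NOK 28,047.13
NOK 28,047.13 × 0.15203 = NZD 4,264.01

NZD 4,264.01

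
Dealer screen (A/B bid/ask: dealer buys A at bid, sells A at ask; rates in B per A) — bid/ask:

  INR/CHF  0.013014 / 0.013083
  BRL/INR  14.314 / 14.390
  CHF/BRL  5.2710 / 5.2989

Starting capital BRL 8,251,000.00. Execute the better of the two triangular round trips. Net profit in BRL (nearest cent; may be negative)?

Net profit: BRL 19,899.20

Best loop BRL → CHF → INR → BRL:
BRL 8,251,000.00 ÷ 5.2989 (buy CHF at ask) = CHF 1,557,115.63
CHF 1,557,115.63 ÷ 0.013083 (buy INR at ask) = INR 119,018,239.53
INR 119,018,239.53 ÷ 14.390 (buy BRL at ask) = BRL 8,270,899.20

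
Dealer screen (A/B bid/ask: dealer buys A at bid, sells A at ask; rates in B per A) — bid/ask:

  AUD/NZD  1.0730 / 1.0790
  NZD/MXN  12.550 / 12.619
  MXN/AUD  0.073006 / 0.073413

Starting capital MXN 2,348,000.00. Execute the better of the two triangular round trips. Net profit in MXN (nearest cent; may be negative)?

Best loop MXN → NZD → AUD → MXN:
MXN 2,348,000.00 ÷ 12.619 (buy NZD at ask) = NZD 186,068.63
NZD 186,068.63 ÷ 1.0790 (buy AUD at ask) = AUD 172,445.44
AUD 172,445.44 ÷ 0.073413 (buy MXN at ask) = MXN 2,348,976.85

Net profit: MXN 976.85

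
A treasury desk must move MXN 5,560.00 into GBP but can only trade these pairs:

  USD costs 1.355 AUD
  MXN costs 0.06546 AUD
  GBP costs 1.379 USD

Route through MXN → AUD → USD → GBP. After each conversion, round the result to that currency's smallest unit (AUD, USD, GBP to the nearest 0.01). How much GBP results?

GBP 194.79

MXN 5,560.00 × 0.06546 = AUD 363.96
AUD 363.96 ÷ 1.355 = USD 268.61
USD 268.61 ÷ 1.379 = GBP 194.79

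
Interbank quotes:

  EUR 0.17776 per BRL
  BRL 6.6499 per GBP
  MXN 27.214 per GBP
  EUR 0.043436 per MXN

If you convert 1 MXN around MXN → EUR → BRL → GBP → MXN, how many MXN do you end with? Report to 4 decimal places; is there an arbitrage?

Around MXN → EUR → BRL → GBP → MXN: 1 × 0.043436 ÷ 0.17776 ÷ 6.6499 × 27.214 = 0.999984
Product ≈ 1 (deviation 0.002%, within rounding noise).

1.0000 (no arbitrage)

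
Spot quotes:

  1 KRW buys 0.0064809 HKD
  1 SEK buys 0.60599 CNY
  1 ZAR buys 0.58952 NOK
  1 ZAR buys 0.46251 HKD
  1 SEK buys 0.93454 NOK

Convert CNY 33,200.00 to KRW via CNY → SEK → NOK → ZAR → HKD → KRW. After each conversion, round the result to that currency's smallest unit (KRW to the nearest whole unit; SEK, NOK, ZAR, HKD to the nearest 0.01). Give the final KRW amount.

CNY 33,200.00 ÷ 0.60599 = SEK 54,786.38
SEK 54,786.38 × 0.93454 = NOK 51,200.06
NOK 51,200.06 ÷ 0.58952 = ZAR 86,850.42
ZAR 86,850.42 × 0.46251 = HKD 40,169.19
HKD 40,169.19 ÷ 0.0064809 = KRW 6,198,088

KRW 6,198,088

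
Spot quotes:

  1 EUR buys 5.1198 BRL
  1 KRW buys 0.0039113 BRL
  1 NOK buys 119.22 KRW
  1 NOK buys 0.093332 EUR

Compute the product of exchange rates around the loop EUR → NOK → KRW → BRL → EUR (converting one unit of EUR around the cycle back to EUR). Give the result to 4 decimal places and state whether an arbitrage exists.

0.9759 (arbitrage exists)

Around EUR → NOK → KRW → BRL → EUR: 1 ÷ 0.093332 × 119.22 × 0.0039113 ÷ 5.1198 = 0.975858
Product < 1; profitable direction is EUR → BRL → KRW → NOK → EUR.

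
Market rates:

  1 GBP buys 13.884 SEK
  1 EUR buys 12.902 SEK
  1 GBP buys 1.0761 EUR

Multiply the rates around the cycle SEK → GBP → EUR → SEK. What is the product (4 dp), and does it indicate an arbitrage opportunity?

Around SEK → GBP → EUR → SEK: 1 ÷ 13.884 × 1.0761 × 12.902 = 0.999989
Product ≈ 1 (deviation 0.001%, within rounding noise).

1.0000 (no arbitrage)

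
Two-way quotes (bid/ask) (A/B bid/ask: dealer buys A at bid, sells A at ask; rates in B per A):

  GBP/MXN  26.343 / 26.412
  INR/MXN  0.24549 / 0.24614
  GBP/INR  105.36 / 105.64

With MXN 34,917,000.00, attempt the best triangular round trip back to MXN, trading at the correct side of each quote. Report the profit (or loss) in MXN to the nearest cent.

Best loop MXN → INR → GBP → MXN:
MXN 34,917,000.00 ÷ 0.24614 (buy INR at ask) = INR 141,858,292.03
INR 141,858,292.03 ÷ 105.64 (buy GBP at ask) = GBP 1,342,846.38
GBP 1,342,846.38 × 26.343 (sell GBP at bid) = MXN 35,374,602.30

Net profit: MXN 457,602.30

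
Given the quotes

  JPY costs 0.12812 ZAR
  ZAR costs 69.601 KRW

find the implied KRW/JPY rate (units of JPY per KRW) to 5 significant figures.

1 KRW ÷ 69.601 = 0.0143676 ZAR
0.0143676 ZAR ÷ 0.12812 = 0.112142 JPY

KRW/JPY = 0.11214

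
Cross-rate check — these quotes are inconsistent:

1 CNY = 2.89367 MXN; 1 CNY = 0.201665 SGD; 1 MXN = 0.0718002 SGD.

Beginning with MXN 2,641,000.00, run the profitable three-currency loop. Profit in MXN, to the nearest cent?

Profitable loop is MXN → SGD → CNY → MXN:
MXN 2,641,000.00 × 0.0718002 = SGD 189,624.33
SGD 189,624.33 ÷ 0.201665 = CNY 940,293.70
CNY 940,293.70 × 2.89367 = MXN 2,720,899.66
Profit = MXN 2,720,899.66 − MXN 2,641,000.00

Profit: MXN 79,899.66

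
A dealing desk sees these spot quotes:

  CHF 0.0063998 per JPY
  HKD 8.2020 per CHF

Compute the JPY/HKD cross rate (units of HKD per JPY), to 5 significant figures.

JPY/HKD = 0.052491

1 JPY × 0.0063998 = 0.0063998 CHF
0.0063998 CHF × 8.2020 = 0.0524912 HKD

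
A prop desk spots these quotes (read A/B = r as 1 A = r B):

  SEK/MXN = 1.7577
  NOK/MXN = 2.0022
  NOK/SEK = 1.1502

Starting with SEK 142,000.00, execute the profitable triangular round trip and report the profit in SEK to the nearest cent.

Profit: SEK 1,383.44

Profitable loop is SEK → MXN → NOK → SEK:
SEK 142,000.00 × 1.7577 = MXN 249,593.40
MXN 249,593.40 ÷ 2.0022 = NOK 124,659.57
NOK 124,659.57 × 1.1502 = SEK 143,383.44
Profit = SEK 143,383.44 − SEK 142,000.00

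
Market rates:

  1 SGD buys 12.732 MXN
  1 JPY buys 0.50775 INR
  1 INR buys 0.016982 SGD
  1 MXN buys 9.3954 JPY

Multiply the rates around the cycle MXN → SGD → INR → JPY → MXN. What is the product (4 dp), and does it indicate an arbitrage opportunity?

Around MXN → SGD → INR → JPY → MXN: 1 ÷ 12.732 ÷ 0.016982 ÷ 0.50775 ÷ 9.3954 = 0.969503
Product < 1; profitable direction is MXN → JPY → INR → SGD → MXN.

0.9695 (arbitrage exists)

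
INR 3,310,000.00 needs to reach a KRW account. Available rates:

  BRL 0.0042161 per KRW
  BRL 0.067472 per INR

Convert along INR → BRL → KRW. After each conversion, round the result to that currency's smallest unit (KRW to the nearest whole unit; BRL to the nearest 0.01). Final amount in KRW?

KRW 52,971,305

INR 3,310,000.00 × 0.067472 = BRL 223,332.32
BRL 223,332.32 ÷ 0.0042161 = KRW 52,971,305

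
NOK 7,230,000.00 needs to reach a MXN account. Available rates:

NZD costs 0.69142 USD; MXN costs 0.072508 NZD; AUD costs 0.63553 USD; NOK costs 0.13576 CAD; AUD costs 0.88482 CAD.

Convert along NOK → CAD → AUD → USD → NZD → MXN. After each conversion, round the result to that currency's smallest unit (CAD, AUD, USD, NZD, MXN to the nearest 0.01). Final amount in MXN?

MXN 14,062,527.45

NOK 7,230,000.00 × 0.13576 = CAD 981,544.80
CAD 981,544.80 ÷ 0.88482 = AUD 1,109,315.79
AUD 1,109,315.79 × 0.63553 = USD 705,003.46
USD 705,003.46 ÷ 0.69142 = NZD 1,019,645.74
NZD 1,019,645.74 ÷ 0.072508 = MXN 14,062,527.45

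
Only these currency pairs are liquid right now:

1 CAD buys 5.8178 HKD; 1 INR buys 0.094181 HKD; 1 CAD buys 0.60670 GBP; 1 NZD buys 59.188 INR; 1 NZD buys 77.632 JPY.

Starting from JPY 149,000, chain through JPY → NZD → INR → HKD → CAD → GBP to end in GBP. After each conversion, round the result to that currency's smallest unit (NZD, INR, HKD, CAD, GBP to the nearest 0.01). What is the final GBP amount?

JPY 149,000 ÷ 77.632 = NZD 1,919.31
NZD 1,919.31 × 59.188 = INR 113,600.12
INR 113,600.12 × 0.094181 = HKD 10,698.97
HKD 10,698.97 ÷ 5.8178 = CAD 1,839.01
CAD 1,839.01 × 0.60670 = GBP 1,115.73

GBP 1,115.73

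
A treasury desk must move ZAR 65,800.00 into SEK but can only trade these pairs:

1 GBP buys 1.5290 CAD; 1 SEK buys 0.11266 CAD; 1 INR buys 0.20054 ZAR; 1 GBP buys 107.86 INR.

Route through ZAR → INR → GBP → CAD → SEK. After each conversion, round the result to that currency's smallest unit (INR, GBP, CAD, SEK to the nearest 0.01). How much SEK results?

SEK 41,285.99

ZAR 65,800.00 ÷ 0.20054 = INR 328,114.09
INR 328,114.09 ÷ 107.86 = GBP 3,042.04
GBP 3,042.04 × 1.5290 = CAD 4,651.28
CAD 4,651.28 ÷ 0.11266 = SEK 41,285.99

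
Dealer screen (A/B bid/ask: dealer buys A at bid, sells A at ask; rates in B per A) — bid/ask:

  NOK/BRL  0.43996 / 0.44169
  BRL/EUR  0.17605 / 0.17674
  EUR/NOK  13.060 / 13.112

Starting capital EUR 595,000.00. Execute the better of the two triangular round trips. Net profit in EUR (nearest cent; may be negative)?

Net profit: EUR 6,879.24

Best loop EUR → NOK → BRL → EUR:
EUR 595,000.00 × 13.060 (sell EUR at bid) = NOK 7,770,700.00
NOK 7,770,700.00 × 0.43996 (sell NOK at bid) = BRL 3,418,797.17
BRL 3,418,797.17 × 0.17605 (sell BRL at bid) = EUR 601,879.24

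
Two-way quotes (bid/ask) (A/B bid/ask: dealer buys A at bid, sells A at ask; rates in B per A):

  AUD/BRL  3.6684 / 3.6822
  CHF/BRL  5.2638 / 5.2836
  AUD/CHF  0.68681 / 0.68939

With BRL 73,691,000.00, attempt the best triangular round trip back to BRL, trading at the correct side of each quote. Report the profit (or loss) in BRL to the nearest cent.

Net profit: BRL 524,774.47

Best loop BRL → CHF → AUD → BRL:
BRL 73,691,000.00 ÷ 5.2836 (buy CHF at ask) = CHF 13,947,119.39
CHF 13,947,119.39 ÷ 0.68939 (buy AUD at ask) = AUD 20,231,101.97
AUD 20,231,101.97 × 3.6684 (sell AUD at bid) = BRL 74,215,774.47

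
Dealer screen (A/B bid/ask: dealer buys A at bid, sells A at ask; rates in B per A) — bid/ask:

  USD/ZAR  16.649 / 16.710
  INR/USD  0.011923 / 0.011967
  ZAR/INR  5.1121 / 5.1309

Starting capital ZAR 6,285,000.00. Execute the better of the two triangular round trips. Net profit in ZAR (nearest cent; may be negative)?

Net profit: ZAR 92,909.02

Best loop ZAR → INR → USD → ZAR:
ZAR 6,285,000.00 × 5.1121 (sell ZAR at bid) = INR 32,129,548.50
INR 32,129,548.50 × 0.011923 (sell INR at bid) = USD 383,080.61
USD 383,080.61 × 16.649 (sell USD at bid) = ZAR 6,377,909.02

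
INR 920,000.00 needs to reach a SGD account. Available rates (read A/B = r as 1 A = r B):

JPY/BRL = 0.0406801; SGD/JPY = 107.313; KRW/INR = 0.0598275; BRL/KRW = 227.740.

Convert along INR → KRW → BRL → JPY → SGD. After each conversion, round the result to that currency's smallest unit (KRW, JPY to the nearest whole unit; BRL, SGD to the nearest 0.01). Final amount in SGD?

INR 920,000.00 ÷ 0.0598275 = KRW 15,377,544
KRW 15,377,544 ÷ 227.740 = BRL 67,522.37
BRL 67,522.37 ÷ 0.0406801 = JPY 1,659,838
JPY 1,659,838 ÷ 107.313 = SGD 15,467.26

SGD 15,467.26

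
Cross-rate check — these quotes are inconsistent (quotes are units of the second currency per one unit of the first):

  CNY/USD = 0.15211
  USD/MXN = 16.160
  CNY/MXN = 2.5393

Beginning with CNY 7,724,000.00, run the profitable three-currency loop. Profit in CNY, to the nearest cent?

Profit: CNY 255,159.66

Profitable loop is CNY → MXN → USD → CNY:
CNY 7,724,000.00 × 2.5393 = MXN 19,613,553.20
MXN 19,613,553.20 ÷ 16.160 = USD 1,213,709.98
USD 1,213,709.98 ÷ 0.15211 = CNY 7,979,159.66
Profit = CNY 7,979,159.66 − CNY 7,724,000.00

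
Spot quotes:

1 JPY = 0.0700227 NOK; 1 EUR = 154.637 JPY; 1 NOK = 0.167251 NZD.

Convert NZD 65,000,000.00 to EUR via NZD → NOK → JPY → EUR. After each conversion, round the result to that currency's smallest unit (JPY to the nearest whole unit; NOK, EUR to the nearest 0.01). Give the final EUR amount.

NZD 65,000,000.00 ÷ 0.167251 = NOK 388,637,437.15
NOK 388,637,437.15 ÷ 0.0700227 = JPY 5,550,163,549
JPY 5,550,163,549 ÷ 154.637 = EUR 35,891,562.49

EUR 35,891,562.49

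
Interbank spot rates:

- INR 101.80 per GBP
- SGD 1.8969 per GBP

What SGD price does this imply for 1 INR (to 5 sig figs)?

INR/SGD = 0.018634

1 INR ÷ 101.80 = 0.00982318 GBP
0.00982318 GBP × 1.8969 = 0.0186336 SGD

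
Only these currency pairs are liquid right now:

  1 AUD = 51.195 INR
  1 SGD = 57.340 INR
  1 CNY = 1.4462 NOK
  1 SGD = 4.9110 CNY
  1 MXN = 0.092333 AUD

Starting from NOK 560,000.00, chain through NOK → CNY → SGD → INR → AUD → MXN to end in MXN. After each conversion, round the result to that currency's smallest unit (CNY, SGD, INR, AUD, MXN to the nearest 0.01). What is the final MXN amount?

NOK 560,000.00 ÷ 1.4462 = CNY 387,221.68
CNY 387,221.68 ÷ 4.9110 = SGD 78,847.83
SGD 78,847.83 × 57.340 = INR 4,521,134.57
INR 4,521,134.57 ÷ 51.195 = AUD 88,312.03
AUD 88,312.03 ÷ 0.092333 = MXN 956,451.43

MXN 956,451.43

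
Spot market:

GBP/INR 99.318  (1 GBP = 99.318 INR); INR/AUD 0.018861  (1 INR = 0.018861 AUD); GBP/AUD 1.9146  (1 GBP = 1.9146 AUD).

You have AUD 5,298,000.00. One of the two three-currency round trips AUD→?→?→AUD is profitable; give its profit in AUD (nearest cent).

Profit: AUD 116,985.87

Profitable loop is AUD → INR → GBP → AUD:
AUD 5,298,000.00 ÷ 0.018861 = INR 280,897,089.23
INR 280,897,089.23 ÷ 99.318 = GBP 2,828,259.62
GBP 2,828,259.62 × 1.9146 = AUD 5,414,985.87
Profit = AUD 5,414,985.87 − AUD 5,298,000.00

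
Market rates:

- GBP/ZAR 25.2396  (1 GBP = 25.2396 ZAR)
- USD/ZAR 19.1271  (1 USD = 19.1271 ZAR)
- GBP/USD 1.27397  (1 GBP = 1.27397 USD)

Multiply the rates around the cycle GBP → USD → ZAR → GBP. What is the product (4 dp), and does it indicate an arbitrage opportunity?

0.9654 (arbitrage exists)

Around GBP → USD → ZAR → GBP: 1 × 1.27397 × 19.1271 ÷ 25.2396 = 0.965441
Product < 1; profitable direction is GBP → ZAR → USD → GBP.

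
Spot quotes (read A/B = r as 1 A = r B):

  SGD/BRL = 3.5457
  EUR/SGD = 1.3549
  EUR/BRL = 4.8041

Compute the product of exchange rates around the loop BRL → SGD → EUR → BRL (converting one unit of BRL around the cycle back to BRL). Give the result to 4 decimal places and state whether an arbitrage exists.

1.0000 (no arbitrage)

Around BRL → SGD → EUR → BRL: 1 ÷ 3.5457 ÷ 1.3549 × 4.8041 = 1.000006
Product ≈ 1 (deviation 0.001%, within rounding noise).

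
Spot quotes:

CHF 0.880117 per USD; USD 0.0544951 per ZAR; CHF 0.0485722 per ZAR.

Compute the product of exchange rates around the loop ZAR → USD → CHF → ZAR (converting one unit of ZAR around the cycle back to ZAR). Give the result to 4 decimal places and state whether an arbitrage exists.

0.9874 (arbitrage exists)

Around ZAR → USD → CHF → ZAR: 1 × 0.0544951 × 0.880117 ÷ 0.0485722 = 0.987439
Product < 1; profitable direction is ZAR → CHF → USD → ZAR.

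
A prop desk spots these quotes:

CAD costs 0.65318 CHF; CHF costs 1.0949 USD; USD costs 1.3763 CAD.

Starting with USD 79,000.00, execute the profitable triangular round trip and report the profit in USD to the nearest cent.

Profitable loop is USD → CHF → CAD → USD:
USD 79,000.00 ÷ 1.0949 = CHF 72,152.71
CHF 72,152.71 ÷ 0.65318 = CAD 110,463.74
CAD 110,463.74 ÷ 1.3763 = USD 80,261.38
Profit = USD 80,261.38 − USD 79,000.00

Profit: USD 1,261.38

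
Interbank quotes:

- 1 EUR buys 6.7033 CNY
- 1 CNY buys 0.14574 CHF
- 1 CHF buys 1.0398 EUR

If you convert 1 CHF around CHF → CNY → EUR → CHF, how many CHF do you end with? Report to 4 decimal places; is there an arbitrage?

0.9844 (arbitrage exists)

Around CHF → CNY → EUR → CHF: 1 ÷ 0.14574 ÷ 6.7033 ÷ 1.0398 = 0.984425
Product < 1; profitable direction is CHF → EUR → CNY → CHF.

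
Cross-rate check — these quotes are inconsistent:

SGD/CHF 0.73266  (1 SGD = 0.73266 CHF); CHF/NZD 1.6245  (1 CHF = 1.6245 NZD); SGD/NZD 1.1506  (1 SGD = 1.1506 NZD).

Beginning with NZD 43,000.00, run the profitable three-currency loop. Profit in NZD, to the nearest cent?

Profitable loop is NZD → SGD → CHF → NZD:
NZD 43,000.00 ÷ 1.1506 = SGD 37,371.81
SGD 37,371.81 × 0.73266 = CHF 27,380.83
CHF 27,380.83 × 1.6245 = NZD 44,480.15
Profit = NZD 44,480.15 − NZD 43,000.00

Profit: NZD 1,480.15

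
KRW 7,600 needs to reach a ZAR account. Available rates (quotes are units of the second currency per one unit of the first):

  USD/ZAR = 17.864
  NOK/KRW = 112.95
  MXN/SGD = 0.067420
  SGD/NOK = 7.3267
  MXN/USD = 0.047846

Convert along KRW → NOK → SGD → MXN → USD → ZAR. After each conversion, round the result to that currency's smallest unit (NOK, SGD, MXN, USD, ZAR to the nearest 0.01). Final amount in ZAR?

ZAR 116.29

KRW 7,600 ÷ 112.95 = NOK 67.29
NOK 67.29 ÷ 7.3267 = SGD 9.18
SGD 9.18 ÷ 0.067420 = MXN 136.16
MXN 136.16 × 0.047846 = USD 6.51
USD 6.51 × 17.864 = ZAR 116.29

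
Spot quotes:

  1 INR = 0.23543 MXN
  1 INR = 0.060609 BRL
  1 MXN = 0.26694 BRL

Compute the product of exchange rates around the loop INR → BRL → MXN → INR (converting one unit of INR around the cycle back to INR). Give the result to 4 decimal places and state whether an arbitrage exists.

0.9644 (arbitrage exists)

Around INR → BRL → MXN → INR: 1 × 0.060609 ÷ 0.26694 ÷ 0.23543 = 0.964410
Product < 1; profitable direction is INR → MXN → BRL → INR.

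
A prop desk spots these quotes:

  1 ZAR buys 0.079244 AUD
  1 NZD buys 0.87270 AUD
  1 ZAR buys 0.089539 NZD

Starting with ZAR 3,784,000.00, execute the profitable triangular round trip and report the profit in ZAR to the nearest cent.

Profit: ZAR 53,428.54

Profitable loop is ZAR → AUD → NZD → ZAR:
ZAR 3,784,000.00 × 0.079244 = AUD 299,859.30
AUD 299,859.30 ÷ 0.87270 = NZD 343,599.51
NZD 343,599.51 ÷ 0.089539 = ZAR 3,837,428.54
Profit = ZAR 3,837,428.54 − ZAR 3,784,000.00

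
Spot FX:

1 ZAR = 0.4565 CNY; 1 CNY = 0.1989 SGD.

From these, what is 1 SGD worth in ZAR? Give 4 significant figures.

1 SGD ÷ 0.1989 = 5.02765 CNY
5.02765 CNY ÷ 0.4565 = 11.0135 ZAR

SGD/ZAR = 11.01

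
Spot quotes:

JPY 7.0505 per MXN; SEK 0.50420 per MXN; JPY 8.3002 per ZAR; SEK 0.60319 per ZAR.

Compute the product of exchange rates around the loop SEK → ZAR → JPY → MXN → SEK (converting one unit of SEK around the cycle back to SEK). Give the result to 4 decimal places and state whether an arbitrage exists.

0.9841 (arbitrage exists)

Around SEK → ZAR → JPY → MXN → SEK: 1 ÷ 0.60319 × 8.3002 ÷ 7.0505 × 0.50420 = 0.984050
Product < 1; profitable direction is SEK → MXN → JPY → ZAR → SEK.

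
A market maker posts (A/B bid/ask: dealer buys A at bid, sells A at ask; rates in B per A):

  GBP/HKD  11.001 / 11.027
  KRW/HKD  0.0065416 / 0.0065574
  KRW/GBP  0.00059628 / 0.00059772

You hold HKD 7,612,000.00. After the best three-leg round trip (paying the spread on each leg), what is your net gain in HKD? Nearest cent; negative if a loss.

Best loop HKD → KRW → GBP → HKD:
HKD 7,612,000.00 ÷ 0.0065574 (buy KRW at ask) = KRW 1,160,825,937
KRW 1,160,825,937 × 0.00059628 (sell KRW at bid) = GBP 692,177.29
GBP 692,177.29 × 11.001 (sell GBP at bid) = HKD 7,614,642.36

Net profit: HKD 2,642.36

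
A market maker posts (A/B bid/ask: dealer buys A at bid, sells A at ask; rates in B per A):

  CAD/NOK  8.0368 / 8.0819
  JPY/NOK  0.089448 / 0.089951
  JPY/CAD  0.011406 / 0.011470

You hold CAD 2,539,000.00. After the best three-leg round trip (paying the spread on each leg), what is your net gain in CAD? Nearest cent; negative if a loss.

Net profit: CAD 48,457.55

Best loop CAD → NOK → JPY → CAD:
CAD 2,539,000.00 × 8.0368 (sell CAD at bid) = NOK 20,405,435.20
NOK 20,405,435.20 ÷ 0.089951 (buy JPY at ask) = JPY 226,850,565
JPY 226,850,565 × 0.011406 (sell JPY at bid) = CAD 2,587,457.55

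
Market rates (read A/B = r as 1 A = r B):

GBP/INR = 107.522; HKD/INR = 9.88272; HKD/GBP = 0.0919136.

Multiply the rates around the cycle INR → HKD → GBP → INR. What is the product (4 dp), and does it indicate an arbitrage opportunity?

1.0000 (no arbitrage)

Around INR → HKD → GBP → INR: 1 ÷ 9.88272 × 0.0919136 × 107.522 = 1.000001
Product ≈ 1 (deviation 0.000%, within rounding noise).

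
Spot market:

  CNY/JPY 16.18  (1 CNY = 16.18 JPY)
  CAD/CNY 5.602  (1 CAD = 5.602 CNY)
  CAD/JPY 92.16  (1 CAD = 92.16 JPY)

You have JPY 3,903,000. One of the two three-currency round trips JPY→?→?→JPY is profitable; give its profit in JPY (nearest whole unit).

Profitable loop is JPY → CNY → CAD → JPY:
JPY 3,903,000 ÷ 16.18 = CNY 241,223.73
CNY 241,223.73 ÷ 5.602 = CAD 43,060.29
CAD 43,060.29 × 92.16 = JPY 3,968,436
Profit = JPY 3,968,436 − JPY 3,903,000

Profit: JPY 65,436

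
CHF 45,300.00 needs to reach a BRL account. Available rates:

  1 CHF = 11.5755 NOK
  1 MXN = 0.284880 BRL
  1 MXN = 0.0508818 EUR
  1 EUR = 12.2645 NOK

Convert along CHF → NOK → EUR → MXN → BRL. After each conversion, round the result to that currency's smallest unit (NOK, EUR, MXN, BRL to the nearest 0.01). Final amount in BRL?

CHF 45,300.00 × 11.5755 = NOK 524,370.15
NOK 524,370.15 ÷ 12.2645 = EUR 42,755.12
EUR 42,755.12 ÷ 0.0508818 = MXN 840,283.17
MXN 840,283.17 × 0.284880 = BRL 239,379.87

BRL 239,379.87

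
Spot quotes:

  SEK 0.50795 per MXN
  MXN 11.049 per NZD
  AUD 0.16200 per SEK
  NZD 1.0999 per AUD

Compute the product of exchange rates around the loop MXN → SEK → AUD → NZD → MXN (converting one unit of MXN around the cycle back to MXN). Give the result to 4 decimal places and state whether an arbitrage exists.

Around MXN → SEK → AUD → NZD → MXN: 1 × 0.50795 × 0.16200 × 1.0999 × 11.049 = 1.000028
Product ≈ 1 (deviation 0.003%, within rounding noise).

1.0000 (no arbitrage)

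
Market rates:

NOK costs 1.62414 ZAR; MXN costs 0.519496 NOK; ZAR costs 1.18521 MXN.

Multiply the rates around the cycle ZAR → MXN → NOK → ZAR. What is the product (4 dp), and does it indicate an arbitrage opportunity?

Around ZAR → MXN → NOK → ZAR: 1 × 1.18521 × 0.519496 × 1.62414 = 1.000002
Product ≈ 1 (deviation 0.000%, within rounding noise).

1.0000 (no arbitrage)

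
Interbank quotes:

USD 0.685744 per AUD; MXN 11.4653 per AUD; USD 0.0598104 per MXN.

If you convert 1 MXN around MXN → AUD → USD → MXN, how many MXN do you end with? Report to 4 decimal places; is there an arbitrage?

1.0000 (no arbitrage)

Around MXN → AUD → USD → MXN: 1 ÷ 11.4653 × 0.685744 ÷ 0.0598104 = 1.000000
Product ≈ 1 (deviation 0.000%, within rounding noise).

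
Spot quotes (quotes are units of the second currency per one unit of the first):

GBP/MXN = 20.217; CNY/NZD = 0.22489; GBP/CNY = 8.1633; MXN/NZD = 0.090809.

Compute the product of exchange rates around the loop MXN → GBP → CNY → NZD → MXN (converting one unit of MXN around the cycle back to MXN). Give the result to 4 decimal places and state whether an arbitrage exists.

Around MXN → GBP → CNY → NZD → MXN: 1 ÷ 20.217 × 8.1633 × 0.22489 ÷ 0.090809 = 0.999978
Product ≈ 1 (deviation 0.002%, within rounding noise).

1.0000 (no arbitrage)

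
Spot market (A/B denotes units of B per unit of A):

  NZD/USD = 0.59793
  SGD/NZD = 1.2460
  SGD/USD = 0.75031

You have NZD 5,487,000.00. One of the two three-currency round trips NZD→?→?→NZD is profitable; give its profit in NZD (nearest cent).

Profit: NZD 38,954.55

Profitable loop is NZD → SGD → USD → NZD:
NZD 5,487,000.00 ÷ 1.2460 = SGD 4,403,691.81
SGD 4,403,691.81 × 0.75031 = USD 3,304,134.00
USD 3,304,134.00 ÷ 0.59793 = NZD 5,525,954.55
Profit = NZD 5,525,954.55 − NZD 5,487,000.00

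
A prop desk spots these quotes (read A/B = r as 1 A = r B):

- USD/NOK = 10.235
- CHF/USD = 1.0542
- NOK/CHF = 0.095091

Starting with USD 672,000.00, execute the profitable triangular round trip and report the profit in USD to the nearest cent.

Profit: USD 17,476.62

Profitable loop is USD → NOK → CHF → USD:
USD 672,000.00 × 10.235 = NOK 6,877,920.00
NOK 6,877,920.00 × 0.095091 = CHF 654,028.29
CHF 654,028.29 × 1.0542 = USD 689,476.62
Profit = USD 689,476.62 − USD 672,000.00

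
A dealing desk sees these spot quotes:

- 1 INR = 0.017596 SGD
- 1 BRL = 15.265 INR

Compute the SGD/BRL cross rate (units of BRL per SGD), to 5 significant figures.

SGD/BRL = 3.7230

1 SGD ÷ 0.017596 = 56.8311 INR
56.8311 INR ÷ 15.265 = 3.72297 BRL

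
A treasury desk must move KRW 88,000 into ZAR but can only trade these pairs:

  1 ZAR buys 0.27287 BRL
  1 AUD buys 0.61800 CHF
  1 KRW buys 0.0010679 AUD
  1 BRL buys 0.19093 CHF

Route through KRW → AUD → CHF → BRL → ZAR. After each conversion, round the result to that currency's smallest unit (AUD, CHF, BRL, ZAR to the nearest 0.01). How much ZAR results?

ZAR 1,114.82

KRW 88,000 × 0.0010679 = AUD 93.98
AUD 93.98 × 0.61800 = CHF 58.08
CHF 58.08 ÷ 0.19093 = BRL 304.20
BRL 304.20 ÷ 0.27287 = ZAR 1,114.82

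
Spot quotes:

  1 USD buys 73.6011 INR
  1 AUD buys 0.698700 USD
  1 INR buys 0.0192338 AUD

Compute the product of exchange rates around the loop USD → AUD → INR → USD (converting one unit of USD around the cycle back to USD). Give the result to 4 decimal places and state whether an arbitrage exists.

1.0110 (arbitrage exists)

Around USD → AUD → INR → USD: 1 ÷ 0.698700 ÷ 0.0192338 ÷ 73.6011 = 1.011020
Product > 1; profitable direction is USD → AUD → INR → USD.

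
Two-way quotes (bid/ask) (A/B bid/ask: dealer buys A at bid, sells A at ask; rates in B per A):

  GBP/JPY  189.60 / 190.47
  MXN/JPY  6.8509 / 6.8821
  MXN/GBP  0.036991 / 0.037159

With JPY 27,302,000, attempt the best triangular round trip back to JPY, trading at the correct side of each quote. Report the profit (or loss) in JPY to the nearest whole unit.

Net profit: JPY 521,252

Best loop JPY → MXN → GBP → JPY:
JPY 27,302,000 ÷ 6.8821 (buy MXN at ask) = MXN 3,967,103.06
MXN 3,967,103.06 × 0.036991 (sell MXN at bid) = GBP 146,747.11
GBP 146,747.11 × 189.60 (sell GBP at bid) = JPY 27,823,252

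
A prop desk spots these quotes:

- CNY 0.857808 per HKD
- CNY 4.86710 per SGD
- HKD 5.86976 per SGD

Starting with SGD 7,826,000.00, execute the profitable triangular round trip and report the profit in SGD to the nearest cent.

Profit: SGD 270,177.31

Profitable loop is SGD → HKD → CNY → SGD:
SGD 7,826,000.00 × 5.86976 = HKD 45,936,741.76
HKD 45,936,741.76 × 0.857808 = CNY 39,404,904.58
CNY 39,404,904.58 ÷ 4.86710 = SGD 8,096,177.31
Profit = SGD 8,096,177.31 − SGD 7,826,000.00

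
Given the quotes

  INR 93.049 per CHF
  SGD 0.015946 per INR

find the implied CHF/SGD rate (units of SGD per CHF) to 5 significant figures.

1 CHF × 93.049 = 93.049 INR
93.049 INR × 0.015946 = 1.48376 SGD

CHF/SGD = 1.4838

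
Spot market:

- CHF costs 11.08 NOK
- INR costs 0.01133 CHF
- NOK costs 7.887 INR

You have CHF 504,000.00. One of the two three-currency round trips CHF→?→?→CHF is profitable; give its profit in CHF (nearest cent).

Profit: CHF 5,036.62

Profitable loop is CHF → INR → NOK → CHF:
CHF 504,000.00 ÷ 0.01133 = INR 44,483,671.67
INR 44,483,671.67 ÷ 7.887 = NOK 5,640,125.73
NOK 5,640,125.73 ÷ 11.08 = CHF 509,036.62
Profit = CHF 509,036.62 − CHF 504,000.00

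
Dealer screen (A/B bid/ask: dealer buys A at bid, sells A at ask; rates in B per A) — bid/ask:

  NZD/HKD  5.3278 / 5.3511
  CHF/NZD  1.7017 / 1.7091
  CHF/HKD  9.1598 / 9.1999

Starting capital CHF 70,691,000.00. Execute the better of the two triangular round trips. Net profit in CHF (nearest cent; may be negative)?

Net profit: CHF 110,029.91

Best loop CHF → HKD → NZD → CHF:
CHF 70,691,000.00 × 9.1598 (sell CHF at bid) = HKD 647,515,421.80
HKD 647,515,421.80 ÷ 5.3511 (buy NZD at ask) = NZD 121,006,040.22
NZD 121,006,040.22 ÷ 1.7091 (buy CHF at ask) = CHF 70,801,029.91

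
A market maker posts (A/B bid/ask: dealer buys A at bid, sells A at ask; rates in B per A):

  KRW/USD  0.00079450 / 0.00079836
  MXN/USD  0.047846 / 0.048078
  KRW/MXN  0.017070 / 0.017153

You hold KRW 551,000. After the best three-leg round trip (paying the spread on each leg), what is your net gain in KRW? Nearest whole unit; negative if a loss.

Best loop KRW → MXN → USD → KRW:
KRW 551,000 × 0.017070 (sell KRW at bid) = MXN 9,405.57
MXN 9,405.57 × 0.047846 (sell MXN at bid) = USD 450.02
USD 450.02 ÷ 0.00079836 (buy KRW at ask) = KRW 563,679

Net profit: KRW 12,679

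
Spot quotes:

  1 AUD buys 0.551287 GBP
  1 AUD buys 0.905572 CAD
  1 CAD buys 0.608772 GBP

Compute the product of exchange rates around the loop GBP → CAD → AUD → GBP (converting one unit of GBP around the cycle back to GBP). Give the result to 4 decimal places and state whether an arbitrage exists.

1.0000 (no arbitrage)

Around GBP → CAD → AUD → GBP: 1 ÷ 0.608772 ÷ 0.905572 × 0.551287 = 1.000000
Product ≈ 1 (deviation 0.000%, within rounding noise).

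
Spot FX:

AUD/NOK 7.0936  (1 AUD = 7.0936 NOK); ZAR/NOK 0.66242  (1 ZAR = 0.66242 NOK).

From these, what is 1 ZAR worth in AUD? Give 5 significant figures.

1 ZAR × 0.66242 = 0.66242 NOK
0.66242 NOK ÷ 7.0936 = 0.0933828 AUD

ZAR/AUD = 0.093383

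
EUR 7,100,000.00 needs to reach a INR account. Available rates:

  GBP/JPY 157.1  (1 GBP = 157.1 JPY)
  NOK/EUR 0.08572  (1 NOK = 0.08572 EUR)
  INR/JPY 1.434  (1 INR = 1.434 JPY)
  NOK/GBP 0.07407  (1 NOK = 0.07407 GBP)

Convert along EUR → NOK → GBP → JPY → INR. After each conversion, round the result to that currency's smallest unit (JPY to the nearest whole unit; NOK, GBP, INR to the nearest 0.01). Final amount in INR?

INR 672,118,059.97

EUR 7,100,000.00 ÷ 0.08572 = NOK 82,827,811.48
NOK 82,827,811.48 × 0.07407 = GBP 6,135,056.00
GBP 6,135,056.00 × 157.1 = JPY 963,817,298
JPY 963,817,298 ÷ 1.434 = INR 672,118,059.97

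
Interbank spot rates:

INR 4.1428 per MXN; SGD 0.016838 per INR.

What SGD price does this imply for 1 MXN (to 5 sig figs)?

MXN/SGD = 0.069756

1 MXN × 4.1428 = 4.1428 INR
4.1428 INR × 0.016838 = 0.0697565 SGD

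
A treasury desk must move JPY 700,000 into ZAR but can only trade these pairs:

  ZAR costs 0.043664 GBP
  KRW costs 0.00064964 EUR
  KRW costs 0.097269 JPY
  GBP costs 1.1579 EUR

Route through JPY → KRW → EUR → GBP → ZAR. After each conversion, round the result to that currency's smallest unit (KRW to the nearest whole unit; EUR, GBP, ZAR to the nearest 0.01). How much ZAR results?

ZAR 92,470.23

JPY 700,000 ÷ 0.097269 = KRW 7,196,537
KRW 7,196,537 × 0.00064964 = EUR 4,675.16
EUR 4,675.16 ÷ 1.1579 = GBP 4,037.62
GBP 4,037.62 ÷ 0.043664 = ZAR 92,470.23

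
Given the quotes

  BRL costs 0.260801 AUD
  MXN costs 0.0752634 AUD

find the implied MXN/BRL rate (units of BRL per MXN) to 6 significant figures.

MXN/BRL = 0.288586

1 MXN × 0.0752634 = 0.0752634 AUD
0.0752634 AUD ÷ 0.260801 = 0.288586 BRL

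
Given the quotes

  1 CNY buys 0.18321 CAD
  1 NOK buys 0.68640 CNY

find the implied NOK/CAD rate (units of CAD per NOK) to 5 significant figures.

NOK/CAD = 0.12576

1 NOK × 0.68640 = 0.6864 CNY
0.6864 CNY × 0.18321 = 0.125755 CAD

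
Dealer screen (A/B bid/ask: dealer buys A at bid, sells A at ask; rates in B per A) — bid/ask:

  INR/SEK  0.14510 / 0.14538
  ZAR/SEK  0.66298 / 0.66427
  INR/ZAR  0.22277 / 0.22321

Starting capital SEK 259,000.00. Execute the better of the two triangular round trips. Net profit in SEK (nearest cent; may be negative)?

Best loop SEK → INR → ZAR → SEK:
SEK 259,000.00 ÷ 0.14538 (buy INR at ask) = INR 1,781,538.04
INR 1,781,538.04 × 0.22277 (sell INR at bid) = ZAR 396,873.23
ZAR 396,873.23 × 0.66298 (sell ZAR at bid) = SEK 263,119.01

Net profit: SEK 4,119.01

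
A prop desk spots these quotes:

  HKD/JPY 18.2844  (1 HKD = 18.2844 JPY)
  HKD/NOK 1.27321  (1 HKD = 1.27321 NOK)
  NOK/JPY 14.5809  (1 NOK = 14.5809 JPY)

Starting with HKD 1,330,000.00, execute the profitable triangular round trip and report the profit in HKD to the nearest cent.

Profit: HKD 20,377.83

Profitable loop is HKD → NOK → JPY → HKD:
HKD 1,330,000.00 × 1.27321 = NOK 1,693,369.30
NOK 1,693,369.30 × 14.5809 = JPY 24,690,848
JPY 24,690,848 ÷ 18.2844 = HKD 1,350,377.83
Profit = HKD 1,350,377.83 − HKD 1,330,000.00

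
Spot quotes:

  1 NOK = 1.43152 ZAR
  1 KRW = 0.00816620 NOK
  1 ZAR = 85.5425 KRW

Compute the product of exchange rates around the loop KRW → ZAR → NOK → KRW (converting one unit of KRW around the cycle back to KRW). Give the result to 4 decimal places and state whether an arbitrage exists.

Around KRW → ZAR → NOK → KRW: 1 ÷ 85.5425 ÷ 1.43152 ÷ 0.00816620 = 1.000001
Product ≈ 1 (deviation 0.000%, within rounding noise).

1.0000 (no arbitrage)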